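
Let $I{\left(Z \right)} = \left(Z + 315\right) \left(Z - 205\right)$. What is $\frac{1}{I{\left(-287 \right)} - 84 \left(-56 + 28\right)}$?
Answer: $- \frac{1}{11424} \approx -8.7535 \cdot 10^{-5}$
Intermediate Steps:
$I{\left(Z \right)} = \left(-205 + Z\right) \left(315 + Z\right)$ ($I{\left(Z \right)} = \left(315 + Z\right) \left(-205 + Z\right) = \left(-205 + Z\right) \left(315 + Z\right)$)
$\frac{1}{I{\left(-287 \right)} - 84 \left(-56 + 28\right)} = \frac{1}{\left(-64575 + \left(-287\right)^{2} + 110 \left(-287\right)\right) - 84 \left(-56 + 28\right)} = \frac{1}{\left(-64575 + 82369 - 31570\right) - -2352} = \frac{1}{-13776 + 2352} = \frac{1}{-11424} = - \frac{1}{11424}$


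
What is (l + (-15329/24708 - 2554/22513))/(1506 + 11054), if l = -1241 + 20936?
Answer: 10954959256771/6986515122240 ≈ 1.5680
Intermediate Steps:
l = 19695
(l + (-15329/24708 - 2554/22513))/(1506 + 11054) = (19695 + (-15329/24708 - 2554/22513))/(1506 + 11054) = (19695 + (-15329*1/24708 - 2554*1/22513))/12560 = (19695 + (-15329/24708 - 2554/22513))*(1/12560) = (19695 - 408206009/556251204)*(1/12560) = (10954959256771/556251204)*(1/12560) = 10954959256771/6986515122240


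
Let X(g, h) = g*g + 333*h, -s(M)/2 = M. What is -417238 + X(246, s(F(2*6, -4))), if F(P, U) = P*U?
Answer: -324754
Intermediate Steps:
s(M) = -2*M
X(g, h) = g² + 333*h
-417238 + X(246, s(F(2*6, -4))) = -417238 + (246² + 333*(-2*2*6*(-4))) = -417238 + (60516 + 333*(-24*(-4))) = -417238 + (60516 + 333*(-2*(-48))) = -417238 + (60516 + 333*96) = -417238 + (60516 + 31968) = -417238 + 92484 = -324754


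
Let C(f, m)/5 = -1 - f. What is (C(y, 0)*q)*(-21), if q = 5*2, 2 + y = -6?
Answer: -7350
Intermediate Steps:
y = -8 (y = -2 - 6 = -8)
C(f, m) = -5 - 5*f (C(f, m) = 5*(-1 - f) = -5 - 5*f)
q = 10
(C(y, 0)*q)*(-21) = ((-5 - 5*(-8))*10)*(-21) = ((-5 + 40)*10)*(-21) = (35*10)*(-21) = 350*(-21) = -7350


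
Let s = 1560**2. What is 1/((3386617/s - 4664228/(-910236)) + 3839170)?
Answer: 14199681600/54515084130617977 ≈ 2.6047e-7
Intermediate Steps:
s = 2433600
1/((3386617/s - 4664228/(-910236)) + 3839170) = 1/((3386617/2433600 - 4664228/(-910236)) + 3839170) = 1/((3386617*(1/2433600) - 4664228*(-1/910236)) + 3839170) = 1/((260509/187200 + 1166057/227559) + 3839170) = 1/(92522345977/14199681600 + 3839170) = 1/(54515084130617977/14199681600) = 14199681600/54515084130617977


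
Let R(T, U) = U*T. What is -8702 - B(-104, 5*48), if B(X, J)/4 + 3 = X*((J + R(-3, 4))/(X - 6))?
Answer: -525374/55 ≈ -9552.3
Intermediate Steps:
R(T, U) = T*U
B(X, J) = -12 + 4*X*(-12 + J)/(-6 + X) (B(X, J) = -12 + 4*(X*((J - 3*4)/(X - 6))) = -12 + 4*(X*((J - 12)/(-6 + X))) = -12 + 4*(X*((-12 + J)/(-6 + X))) = -12 + 4*(X*(-12 + J)/(-6 + X)) = -12 + 4*X*(-12 + J)/(-6 + X))
-8702 - B(-104, 5*48) = -8702 - 4*(18 - 15*(-104) + (5*48)*(-104))/(-6 - 104) = -8702 - 4*(18 + 1560 + 240*(-104))/(-110) = -8702 - 4*(-1)*(18 + 1560 - 24960)/110 = -8702 - 4*(-1)*(-23382)/110 = -8702 - 1*46764/55 = -8702 - 46764/55 = -525374/55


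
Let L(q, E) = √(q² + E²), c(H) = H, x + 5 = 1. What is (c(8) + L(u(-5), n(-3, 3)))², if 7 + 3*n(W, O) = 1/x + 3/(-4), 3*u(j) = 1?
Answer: (24 + √65)²/9 ≈ 114.22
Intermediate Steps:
x = -4 (x = -5 + 1 = -4)
u(j) = ⅓ (u(j) = (⅓)*1 = ⅓)
n(W, O) = -8/3 (n(W, O) = -7/3 + (1/(-4) + 3/(-4))/3 = -7/3 + (1*(-¼) + 3*(-¼))/3 = -7/3 + (-¼ - ¾)/3 = -7/3 + (⅓)*(-1) = -7/3 - ⅓ = -8/3)
L(q, E) = √(E² + q²)
(c(8) + L(u(-5), n(-3, 3)))² = (8 + √((-8/3)² + (⅓)²))² = (8 + √(64/9 + ⅑))² = (8 + √(65/9))² = (8 + √65/3)²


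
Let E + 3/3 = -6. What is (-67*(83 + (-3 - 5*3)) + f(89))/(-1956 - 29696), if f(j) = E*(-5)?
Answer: 1080/7913 ≈ 0.13648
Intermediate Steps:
E = -7 (E = -1 - 6 = -7)
f(j) = 35 (f(j) = -7*(-5) = 35)
(-67*(83 + (-3 - 5*3)) + f(89))/(-1956 - 29696) = (-67*(83 + (-3 - 5*3)) + 35)/(-1956 - 29696) = (-67*(83 + (-3 - 15)) + 35)/(-31652) = (-67*(83 - 18) + 35)*(-1/31652) = (-67*65 + 35)*(-1/31652) = (-4355 + 35)*(-1/31652) = -4320*(-1/31652) = 1080/7913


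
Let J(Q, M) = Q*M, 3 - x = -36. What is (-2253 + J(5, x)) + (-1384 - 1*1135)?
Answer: -4577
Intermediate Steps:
x = 39 (x = 3 - 1*(-36) = 3 + 36 = 39)
J(Q, M) = M*Q
(-2253 + J(5, x)) + (-1384 - 1*1135) = (-2253 + 39*5) + (-1384 - 1*1135) = (-2253 + 195) + (-1384 - 1135) = -2058 - 2519 = -4577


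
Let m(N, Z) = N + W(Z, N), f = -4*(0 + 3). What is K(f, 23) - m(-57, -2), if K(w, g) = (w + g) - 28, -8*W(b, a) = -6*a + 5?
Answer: 667/8 ≈ 83.375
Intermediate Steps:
f = -12 (f = -4*3 = -12)
W(b, a) = -5/8 + 3*a/4 (W(b, a) = -(-6*a + 5)/8 = -(5 - 6*a)/8 = -5/8 + 3*a/4)
K(w, g) = -28 + g + w (K(w, g) = (g + w) - 28 = -28 + g + w)
m(N, Z) = -5/8 + 7*N/4 (m(N, Z) = N + (-5/8 + 3*N/4) = -5/8 + 7*N/4)
K(f, 23) - m(-57, -2) = (-28 + 23 - 12) - (-5/8 + (7/4)*(-57)) = -17 - (-5/8 - 399/4) = -17 - 1*(-803/8) = -17 + 803/8 = 667/8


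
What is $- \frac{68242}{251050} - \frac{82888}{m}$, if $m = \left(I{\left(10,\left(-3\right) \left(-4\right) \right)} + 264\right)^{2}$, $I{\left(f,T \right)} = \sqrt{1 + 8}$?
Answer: $- \frac{12836968169}{8948551725} \approx -1.4345$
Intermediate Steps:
$I{\left(f,T \right)} = 3$ ($I{\left(f,T \right)} = \sqrt{9} = 3$)
$m = 71289$ ($m = \left(3 + 264\right)^{2} = 267^{2} = 71289$)
$- \frac{68242}{251050} - \frac{82888}{m} = - \frac{68242}{251050} - \frac{82888}{71289} = \left(-68242\right) \frac{1}{251050} - \frac{82888}{71289} = - \frac{34121}{125525} - \frac{82888}{71289} = - \frac{12836968169}{8948551725}$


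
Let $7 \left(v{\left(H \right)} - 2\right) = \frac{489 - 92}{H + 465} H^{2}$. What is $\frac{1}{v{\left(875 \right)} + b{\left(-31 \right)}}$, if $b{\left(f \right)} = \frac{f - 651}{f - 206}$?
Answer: $\frac{63516}{2058506683} \approx 3.0855 \cdot 10^{-5}$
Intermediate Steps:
$b{\left(f \right)} = \frac{-651 + f}{-206 + f}$
$v{\left(H \right)} = 2 + \frac{397 H^{2}}{7 \left(465 + H\right)}$ ($v{\left(H \right)} = 2 + \frac{\frac{489 - 92}{H + 465} H^{2}}{7} = 2 + \frac{\frac{397}{465 + H} H^{2}}{7} = 2 + \frac{397 H^{2} \frac{1}{465 + H}}{7} = 2 + \frac{397 H^{2}}{7 \left(465 + H\right)}$)
$\frac{1}{v{\left(875 \right)} + b{\left(-31 \right)}} = \frac{1}{\frac{6510 + 14 \cdot 875 + 397 \cdot 875^{2}}{7 \left(465 + 875\right)} + \frac{-651 - 31}{-206 - 31}} = \frac{1}{\frac{6510 + 12250 + 397 \cdot 765625}{7 \cdot 1340} + \frac{1}{-237} \left(-682\right)} = \frac{1}{\frac{1}{7} \cdot \frac{1}{1340} \left(6510 + 12250 + 303953125\right) - - \frac{682}{237}} = \frac{1}{\frac{1}{7} \cdot \frac{1}{1340} \cdot 303971885 + \frac{682}{237}} = \frac{1}{\frac{8684911}{268} + \frac{682}{237}} = \frac{1}{\frac{2058506683}{63516}} = \frac{63516}{2058506683}$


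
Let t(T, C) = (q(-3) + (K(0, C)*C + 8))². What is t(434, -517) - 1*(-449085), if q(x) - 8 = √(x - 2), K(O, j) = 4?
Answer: 4659784 - 4104*I*√5 ≈ 4.6598e+6 - 9176.8*I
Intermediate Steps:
q(x) = 8 + √(-2 + x) (q(x) = 8 + √(x - 2) = 8 + √(-2 + x))
t(T, C) = (16 + 4*C + I*√5)² (t(T, C) = ((8 + √(-2 - 3)) + (4*C + 8))² = ((8 + √(-5)) + (8 + 4*C))² = ((8 + I*√5) + (8 + 4*C))² = (16 + 4*C + I*√5)²)
t(434, -517) - 1*(-449085) = (16 + 4*(-517) + I*√5)² - 1*(-449085) = (16 - 2068 + I*√5)² + 449085 = (-2052 + I*√5)² + 449085 = 449085 + (-2052 + I*√5)²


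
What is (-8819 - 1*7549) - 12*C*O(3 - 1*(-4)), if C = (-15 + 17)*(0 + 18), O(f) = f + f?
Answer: -22416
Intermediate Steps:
O(f) = 2*f
C = 36 (C = 2*18 = 36)
(-8819 - 1*7549) - 12*C*O(3 - 1*(-4)) = (-8819 - 1*7549) - 12*36*2*(3 - 1*(-4)) = (-8819 - 7549) - 432*2*(3 + 4) = -16368 - 432*2*7 = -16368 - 432*14 = -16368 - 1*6048 = -16368 - 6048 = -22416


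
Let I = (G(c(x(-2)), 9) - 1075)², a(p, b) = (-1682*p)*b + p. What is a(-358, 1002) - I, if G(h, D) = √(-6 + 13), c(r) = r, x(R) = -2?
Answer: 602204322 + 2150*√7 ≈ 6.0221e+8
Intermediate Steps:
a(p, b) = p - 1682*b*p (a(p, b) = -1682*b*p + p = p - 1682*b*p)
G(h, D) = √7
I = (-1075 + √7)² (I = (√7 - 1075)² = (-1075 + √7)² ≈ 1.1499e+6)
a(-358, 1002) - I = -358*(1 - 1682*1002) - (1075 - √7)² = -358*(1 - 1685364) - (1075 - √7)² = -358*(-1685363) - (1075 - √7)² = 603359954 - (1075 - √7)²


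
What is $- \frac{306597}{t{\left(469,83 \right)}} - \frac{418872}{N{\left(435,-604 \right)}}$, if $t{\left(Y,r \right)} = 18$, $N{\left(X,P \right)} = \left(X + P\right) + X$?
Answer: $- \frac{14849083}{798} \approx -18608.0$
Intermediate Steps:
$N{\left(X,P \right)} = P + 2 X$ ($N{\left(X,P \right)} = \left(P + X\right) + X = P + 2 X$)
$- \frac{306597}{t{\left(469,83 \right)}} - \frac{418872}{N{\left(435,-604 \right)}} = - \frac{306597}{18} - \frac{418872}{-604 + 2 \cdot 435} = \left(-306597\right) \frac{1}{18} - \frac{418872}{-604 + 870} = - \frac{102199}{6} - \frac{418872}{266} = - \frac{102199}{6} - \frac{209436}{133} = - \frac{14849083}{798}$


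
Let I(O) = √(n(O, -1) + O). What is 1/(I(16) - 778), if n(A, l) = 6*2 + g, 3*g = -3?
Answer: -778/605257 - 3*√3/605257 ≈ -0.0012940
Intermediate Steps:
g = -1 (g = (⅓)*(-3) = -1)
n(A, l) = 11 (n(A, l) = 6*2 - 1 = 12 - 1 = 11)
I(O) = √(11 + O)
1/(I(16) - 778) = 1/(√(11 + 16) - 778) = 1/(√27 - 778) = 1/(3*√3 - 778) = 1/(-778 + 3*√3)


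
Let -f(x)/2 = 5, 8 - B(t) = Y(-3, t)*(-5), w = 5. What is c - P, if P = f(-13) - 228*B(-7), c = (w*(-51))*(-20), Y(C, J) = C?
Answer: 3514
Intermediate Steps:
B(t) = -7 (B(t) = 8 - (-3)*(-5) = 8 - 1*15 = 8 - 15 = -7)
f(x) = -10 (f(x) = -2*5 = -10)
c = 5100 (c = (5*(-51))*(-20) = -255*(-20) = 5100)
P = 1586 (P = -10 - 228*(-7) = -10 + 1596 = 1586)
c - P = 5100 - 1*1586 = 5100 - 1586 = 3514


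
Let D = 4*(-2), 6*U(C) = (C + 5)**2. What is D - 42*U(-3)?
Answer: -36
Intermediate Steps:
U(C) = (5 + C)**2/6 (U(C) = (C + 5)**2/6 = (5 + C)**2/6)
D = -8
D - 42*U(-3) = -8 - 7*(5 - 3)**2 = -8 - 7*2**2 = -8 - 7*4 = -8 - 42*2/3 = -8 - 28 = -36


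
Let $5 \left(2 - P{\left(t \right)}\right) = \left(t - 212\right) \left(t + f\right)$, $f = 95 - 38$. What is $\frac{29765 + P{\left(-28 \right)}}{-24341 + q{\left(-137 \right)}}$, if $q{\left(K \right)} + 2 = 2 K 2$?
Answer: $- \frac{31159}{24891} \approx -1.2518$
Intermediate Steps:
$f = 57$ ($f = 95 - 38 = 57$)
$q{\left(K \right)} = -2 + 4 K$ ($q{\left(K \right)} = -2 + 2 K 2 = -2 + 4 K$)
$P{\left(t \right)} = 2 - \frac{\left(-212 + t\right) \left(57 + t\right)}{5}$ ($P{\left(t \right)} = 2 - \frac{\left(t - 212\right) \left(t + 57\right)}{5} = 2 - \frac{\left(-212 + t\right) \left(57 + t\right)}{5}$)
$\frac{29765 + P{\left(-28 \right)}}{-24341 + q{\left(-137 \right)}} = \frac{29765 + \left(\frac{12094}{5} + 31 \left(-28\right) - \frac{\left(-28\right)^{2}}{5}\right)}{-24341 + \left(-2 + 4 \left(-137\right)\right)} = \frac{29765 - -1394}{-24341 - 550} = \frac{29765 + 1394}{-24891} = 31159 \left(- \frac{1}{24891}\right) = - \frac{31159}{24891}$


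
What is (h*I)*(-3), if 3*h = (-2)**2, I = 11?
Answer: -44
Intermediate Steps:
h = 4/3 (h = (1/3)*(-2)**2 = (1/3)*4 = 4/3 ≈ 1.3333)
(h*I)*(-3) = ((4/3)*11)*(-3) = (44/3)*(-3) = -44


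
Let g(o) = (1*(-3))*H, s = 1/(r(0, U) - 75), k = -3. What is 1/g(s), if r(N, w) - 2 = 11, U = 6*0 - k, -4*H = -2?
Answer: -2/3 ≈ -0.66667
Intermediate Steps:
H = 1/2 (H = -1/4*(-2) = 1/2 ≈ 0.50000)
U = 3 (U = 6*0 - 1*(-3) = 0 + 3 = 3)
r(N, w) = 13 (r(N, w) = 2 + 11 = 13)
s = -1/62 (s = 1/(13 - 75) = 1/(-62) = -1/62 ≈ -0.016129)
g(o) = -3/2 (g(o) = (1*(-3))*(1/2) = -3*1/2 = -3/2)
1/g(s) = 1/(-3/2) = -2/3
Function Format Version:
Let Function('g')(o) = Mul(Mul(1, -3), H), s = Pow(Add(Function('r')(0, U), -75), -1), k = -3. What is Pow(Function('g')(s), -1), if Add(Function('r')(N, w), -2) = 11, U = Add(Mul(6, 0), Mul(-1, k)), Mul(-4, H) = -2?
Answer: Rational(-2, 3) ≈ -0.66667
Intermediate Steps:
H = Rational(1, 2) (H = Mul(Rational(-1, 4), -2) = Rational(1, 2) ≈ 0.50000)
U = 3 (U = Add(Mul(6, 0), Mul(-1, -3)) = Add(0, 3) = 3)
Function('r')(N, w) = 13 (Function('r')(N, w) = Add(2, 11) = 13)
s = Rational(-1, 62) (s = Pow(Add(13, -75), -1) = Pow(-62, -1) = Rational(-1, 62) ≈ -0.016129)
Function('g')(o) = Rational(-3, 2) (Function('g')(o) = Mul(Mul(1, -3), Rational(1, 2)) = Mul(-3, Rational(1, 2)) = Rational(-3, 2))
Pow(Function('g')(s), -1) = Pow(Rational(-3, 2), -1) = Rational(-2, 3)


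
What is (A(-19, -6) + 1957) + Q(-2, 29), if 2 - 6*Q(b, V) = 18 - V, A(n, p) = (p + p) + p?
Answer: 11647/6 ≈ 1941.2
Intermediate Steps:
A(n, p) = 3*p (A(n, p) = 2*p + p = 3*p)
Q(b, V) = -8/3 + V/6 (Q(b, V) = 1/3 - (18 - V)/6 = 1/3 + (-3 + V/6) = -8/3 + V/6)
(A(-19, -6) + 1957) + Q(-2, 29) = (3*(-6) + 1957) + (-8/3 + (1/6)*29) = (-18 + 1957) + (-8/3 + 29/6) = 1939 + 13/6 = 11647/6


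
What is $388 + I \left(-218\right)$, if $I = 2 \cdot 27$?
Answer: $-11384$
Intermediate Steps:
$I = 54$
$388 + I \left(-218\right) = 388 + 54 \left(-218\right) = 388 - 11772 = -11384$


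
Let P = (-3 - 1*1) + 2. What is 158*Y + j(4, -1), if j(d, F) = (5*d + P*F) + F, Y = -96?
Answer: -15147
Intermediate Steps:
P = -2 (P = (-3 - 1) + 2 = -4 + 2 = -2)
j(d, F) = -F + 5*d (j(d, F) = (5*d - 2*F) + F = (-2*F + 5*d) + F = -F + 5*d)
158*Y + j(4, -1) = 158*(-96) + (-1*(-1) + 5*4) = -15168 + (1 + 20) = -15168 + 21 = -15147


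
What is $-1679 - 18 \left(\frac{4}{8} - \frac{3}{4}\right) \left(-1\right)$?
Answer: $- \frac{3367}{2} \approx -1683.5$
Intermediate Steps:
$-1679 - 18 \left(\frac{4}{8} - \frac{3}{4}\right) \left(-1\right) = -1679 - 18 \left(4 \cdot \frac{1}{8} - \frac{3}{4}\right) \left(-1\right) = -1679 - 18 \left(\frac{1}{2} - \frac{3}{4}\right) \left(-1\right) = -1679 - 18 \left(- \frac{1}{4}\right) \left(-1\right) = -1679 - \left(- \frac{9}{2}\right) \left(-1\right) = -1679 - \frac{9}{2} = - \frac{3367}{2}$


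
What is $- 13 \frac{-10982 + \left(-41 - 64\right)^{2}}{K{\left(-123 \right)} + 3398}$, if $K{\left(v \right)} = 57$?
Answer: $- \frac{559}{3455} \approx -0.16179$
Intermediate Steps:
$- 13 \frac{-10982 + \left(-41 - 64\right)^{2}}{K{\left(-123 \right)} + 3398} = - 13 \frac{-10982 + \left(-41 - 64\right)^{2}}{57 + 3398} = - 13 \frac{-10982 + \left(-105\right)^{2}}{3455} = - 13 \left(-10982 + 11025\right) \frac{1}{3455} = - 13 \cdot 43 \cdot \frac{1}{3455} = \left(-13\right) \frac{43}{3455} = - \frac{559}{3455}$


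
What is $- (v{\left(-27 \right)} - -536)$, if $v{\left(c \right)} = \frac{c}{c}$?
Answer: $-537$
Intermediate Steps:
$v{\left(c \right)} = 1$
$- (v{\left(-27 \right)} - -536) = - (1 - -536) = - (1 + 536) = \left(-1\right) 537 = -537$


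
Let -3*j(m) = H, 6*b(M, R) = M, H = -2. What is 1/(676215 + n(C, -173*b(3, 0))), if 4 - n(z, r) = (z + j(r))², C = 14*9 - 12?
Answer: 9/5967635 ≈ 1.5081e-6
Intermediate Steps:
b(M, R) = M/6
j(m) = ⅔ (j(m) = -⅓*(-2) = ⅔)
C = 114 (C = 126 - 12 = 114)
n(z, r) = 4 - (⅔ + z)² (n(z, r) = 4 - (z + ⅔)² = 4 - (⅔ + z)²)
1/(676215 + n(C, -173*b(3, 0))) = 1/(676215 + (4 - (2 + 3*114)²/9)) = 1/(676215 + (4 - (2 + 342)²/9)) = 1/(676215 + (4 - ⅑*344²)) = 1/(676215 + (4 - ⅑*118336)) = 1/(676215 + (4 - 118336/9)) = 1/(676215 - 118300/9) = 1/(5967635/9) = 9/5967635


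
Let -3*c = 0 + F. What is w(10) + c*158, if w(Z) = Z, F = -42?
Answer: 2222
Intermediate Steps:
c = 14 (c = -(0 - 42)/3 = -⅓*(-42) = 14)
w(10) + c*158 = 10 + 14*158 = 10 + 2212 = 2222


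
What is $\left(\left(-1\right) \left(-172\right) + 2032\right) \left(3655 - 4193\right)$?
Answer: $-1185752$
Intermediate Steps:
$\left(\left(-1\right) \left(-172\right) + 2032\right) \left(3655 - 4193\right) = \left(172 + 2032\right) \left(-538\right) = 2204 \left(-538\right) = -1185752$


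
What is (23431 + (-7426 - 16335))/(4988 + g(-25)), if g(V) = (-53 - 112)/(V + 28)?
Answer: -330/4933 ≈ -0.066896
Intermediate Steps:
g(V) = -165/(28 + V)
(23431 + (-7426 - 16335))/(4988 + g(-25)) = (23431 + (-7426 - 16335))/(4988 - 165/(28 - 25)) = (23431 - 23761)/(4988 - 165/3) = -330/(4988 - 165*1/3) = -330/(4988 - 55) = -330/4933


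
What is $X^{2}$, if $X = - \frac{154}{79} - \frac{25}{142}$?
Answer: $\frac{568488649}{125843524} \approx 4.5174$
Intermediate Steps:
$X = - \frac{23843}{11218}$ ($X = \left(-154\right) \frac{1}{79} - \frac{25}{142} = - \frac{154}{79} - \frac{25}{142} = - \frac{23843}{11218} \approx -2.1254$)
$X^{2} = \left(- \frac{23843}{11218}\right)^{2} = \frac{568488649}{125843524}$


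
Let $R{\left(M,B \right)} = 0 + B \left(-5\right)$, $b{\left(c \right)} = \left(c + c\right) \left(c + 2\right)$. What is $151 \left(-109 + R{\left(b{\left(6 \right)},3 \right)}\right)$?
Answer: $-18724$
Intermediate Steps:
$b{\left(c \right)} = 2 c \left(2 + c\right)$
$R{\left(M,B \right)} = - 5 B$ ($R{\left(M,B \right)} = 0 - 5 B = - 5 B$)
$151 \left(-109 + R{\left(b{\left(6 \right)},3 \right)}\right) = 151 \left(-109 - 15\right) = 151 \left(-124\right) = -18724$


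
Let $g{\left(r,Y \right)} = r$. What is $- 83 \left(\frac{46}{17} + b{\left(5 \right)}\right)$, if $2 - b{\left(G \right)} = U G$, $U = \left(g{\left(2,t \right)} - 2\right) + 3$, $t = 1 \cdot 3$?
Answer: $\frac{14525}{17} \approx 854.41$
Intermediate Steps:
$t = 3$
$U = 3$ ($U = \left(2 - 2\right) + 3 = 0 + 3 = 3$)
$b{\left(G \right)} = 2 - 3 G$
$- 83 \left(\frac{46}{17} + b{\left(5 \right)}\right) = - 83 \left(\frac{46}{17} + \left(2 - 15\right)\right) = - 83 \left(46 \cdot \frac{1}{17} + \left(2 - 15\right)\right) = - 83 \left(\frac{46}{17} - 13\right) = \left(-83\right) \left(- \frac{175}{17}\right) = \frac{14525}{17}$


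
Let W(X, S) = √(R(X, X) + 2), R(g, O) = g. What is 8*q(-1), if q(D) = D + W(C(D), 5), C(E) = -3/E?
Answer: -8 + 8*√5 ≈ 9.8885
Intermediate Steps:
W(X, S) = √(2 + X) (W(X, S) = √(X + 2) = √(2 + X))
q(D) = D + √(2 - 3/D)
8*q(-1) = 8*(-1 + √(2 - 3/(-1))) = 8*(-1 + √(2 - 3*(-1))) = 8*(-1 + √(2 + 3)) = 8*(-1 + √5) = -8 + 8*√5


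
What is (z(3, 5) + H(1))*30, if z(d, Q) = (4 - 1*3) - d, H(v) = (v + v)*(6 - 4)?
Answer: 60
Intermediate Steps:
H(v) = 4*v (H(v) = (2*v)*2 = 4*v)
z(d, Q) = 1 - d (z(d, Q) = (4 - 3) - d = 1 - d)
(z(3, 5) + H(1))*30 = ((1 - 1*3) + 4*1)*30 = ((1 - 3) + 4)*30 = (-2 + 4)*30 = 2*30 = 60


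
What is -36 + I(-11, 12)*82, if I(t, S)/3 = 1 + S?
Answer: 3162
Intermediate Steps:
I(t, S) = 3 + 3*S (I(t, S) = 3*(1 + S) = 3 + 3*S)
-36 + I(-11, 12)*82 = -36 + (3 + 3*12)*82 = -36 + (3 + 36)*82 = -36 + 39*82 = -36 + 3198 = 3162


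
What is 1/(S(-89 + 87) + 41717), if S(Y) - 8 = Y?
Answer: 1/41723 ≈ 2.3968e-5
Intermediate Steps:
S(Y) = 8 + Y
1/(S(-89 + 87) + 41717) = 1/((8 + (-89 + 87)) + 41717) = 1/((8 - 2) + 41717) = 1/(6 + 41717) = 1/41723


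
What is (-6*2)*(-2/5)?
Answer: 24/5 ≈ 4.8000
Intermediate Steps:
(-6*2)*(-2/5) = -(-24)/5 = -12*(-2/5) = 24/5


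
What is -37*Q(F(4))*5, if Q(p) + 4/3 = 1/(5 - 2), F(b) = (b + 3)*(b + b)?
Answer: 185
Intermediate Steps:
F(b) = 2*b*(3 + b) (F(b) = (3 + b)*(2*b) = 2*b*(3 + b))
Q(p) = -1 (Q(p) = -4/3 + 1/(5 - 2) = -4/3 + 1/3 = -4/3 + ⅓ = -1)
-37*Q(F(4))*5 = -37*(-1)*5 = 37*5 = 185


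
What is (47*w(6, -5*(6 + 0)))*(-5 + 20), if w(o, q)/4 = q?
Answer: -84600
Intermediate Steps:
w(o, q) = 4*q
(47*w(6, -5*(6 + 0)))*(-5 + 20) = (47*(4*(-5*(6 + 0))))*(-5 + 20) = (47*(4*(-5*6)))*15 = (47*(4*(-30)))*15 = (47*(-120))*15 = -5640*15 = -84600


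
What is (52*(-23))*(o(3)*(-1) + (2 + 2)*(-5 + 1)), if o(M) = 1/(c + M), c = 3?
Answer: 58006/3 ≈ 19335.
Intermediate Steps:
o(M) = 1/(3 + M)
(52*(-23))*(o(3)*(-1) + (2 + 2)*(-5 + 1)) = (52*(-23))*(-1/(3 + 3) + (2 + 2)*(-5 + 1)) = -1196*(-1/6 + 4*(-4)) = -1196*((⅙)*(-1) - 16) = -1196*(-⅙ - 16) = -1196*(-97/6) = 58006/3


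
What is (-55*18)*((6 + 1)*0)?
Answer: 0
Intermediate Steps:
(-55*18)*((6 + 1)*0) = -6930*0 = -990*0 = 0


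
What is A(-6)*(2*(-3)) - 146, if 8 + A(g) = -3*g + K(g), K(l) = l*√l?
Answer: -206 + 36*I*√6 ≈ -206.0 + 88.182*I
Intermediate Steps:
K(l) = l^(3/2)
A(g) = -8 + g^(3/2) - 3*g (A(g) = -8 + (-3*g + g^(3/2)) = -8 + (g^(3/2) - 3*g) = -8 + g^(3/2) - 3*g)
A(-6)*(2*(-3)) - 146 = (-8 + (-6)^(3/2) - 3*(-6))*(2*(-3)) - 146 = (-8 - 6*I*√6 + 18)*(-6) - 146 = (10 - 6*I*√6)*(-6) - 146 = (-60 + 36*I*√6) - 146 = -206 + 36*I*√6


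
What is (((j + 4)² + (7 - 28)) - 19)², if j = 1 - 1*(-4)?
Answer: 1681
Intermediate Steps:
j = 5 (j = 1 + 4 = 5)
(((j + 4)² + (7 - 28)) - 19)² = (((5 + 4)² + (7 - 28)) - 19)² = ((9² - 21) - 19)² = ((81 - 21) - 19)² = (60 - 19)² = 41² = 1681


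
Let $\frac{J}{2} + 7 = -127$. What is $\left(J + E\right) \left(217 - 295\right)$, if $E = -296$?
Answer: $43992$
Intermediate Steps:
$J = -268$ ($J = -14 + 2 \left(-127\right) = -14 - 254 = -268$)
$\left(J + E\right) \left(217 - 295\right) = \left(-268 - 296\right) \left(217 - 295\right) = \left(-564\right) \left(-78\right) = 43992$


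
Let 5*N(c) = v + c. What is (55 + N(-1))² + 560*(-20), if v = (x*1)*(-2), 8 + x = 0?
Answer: -7836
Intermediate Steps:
x = -8 (x = -8 + 0 = -8)
v = 16 (v = -8*1*(-2) = -8*(-2) = 16)
N(c) = 16/5 + c/5 (N(c) = (16 + c)/5 = 16/5 + c/5)
(55 + N(-1))² + 560*(-20) = (55 + (16/5 + (⅕)*(-1)))² + 560*(-20) = (55 + (16/5 - ⅕))² - 11200 = (55 + 3)² - 11200 = 58² - 11200 = 3364 - 11200 = -7836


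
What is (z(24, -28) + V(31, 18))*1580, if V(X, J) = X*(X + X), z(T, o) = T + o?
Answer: 3030440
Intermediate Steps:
V(X, J) = 2*X² (V(X, J) = X*(2*X) = 2*X²)
(z(24, -28) + V(31, 18))*1580 = ((24 - 28) + 2*31²)*1580 = (-4 + 2*961)*1580 = (-4 + 1922)*1580 = 1918*1580 = 3030440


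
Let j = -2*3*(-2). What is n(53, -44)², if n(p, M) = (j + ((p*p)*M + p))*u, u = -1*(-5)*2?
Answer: 1525990796100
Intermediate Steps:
j = 12 (j = -6*(-2) = 12)
u = 10 (u = 5*2 = 10)
n(p, M) = 120 + 10*p + 10*M*p² (n(p, M) = (12 + ((p*p)*M + p))*10 = (12 + (p²*M + p))*10 = (12 + (M*p² + p))*10 = (12 + (p + M*p²))*10 = (12 + p + M*p²)*10 = 120 + 10*p + 10*M*p²)
n(53, -44)² = (120 + 10*53 + 10*(-44)*53²)² = (120 + 530 + 10*(-44)*2809)² = (120 + 530 - 1235960)² = (-1235310)² = 1525990796100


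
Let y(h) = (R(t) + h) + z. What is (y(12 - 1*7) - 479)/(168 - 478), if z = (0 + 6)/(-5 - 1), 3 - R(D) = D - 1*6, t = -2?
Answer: 232/155 ≈ 1.4968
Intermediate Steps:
R(D) = 9 - D (R(D) = 3 - (D - 1*6) = 3 - (D - 6) = 3 - (-6 + D) = 3 + (6 - D) = 9 - D)
z = -1 (z = 6/(-6) = 6*(-1/6) = -1)
y(h) = 10 + h (y(h) = ((9 - 1*(-2)) + h) - 1 = ((9 + 2) + h) - 1 = (11 + h) - 1 = 10 + h)
(y(12 - 1*7) - 479)/(168 - 478) = ((10 + (12 - 1*7)) - 479)/(168 - 478) = ((10 + (12 - 7)) - 479)/(-310) = ((10 + 5) - 479)*(-1/310) = (15 - 479)*(-1/310) = -464*(-1/310) = 232/155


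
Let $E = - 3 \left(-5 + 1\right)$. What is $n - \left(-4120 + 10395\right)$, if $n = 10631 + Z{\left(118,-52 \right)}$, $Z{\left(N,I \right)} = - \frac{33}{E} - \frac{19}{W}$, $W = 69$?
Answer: $\frac{1201421}{276} \approx 4353.0$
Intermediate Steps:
$E = 12$ ($E = \left(-3\right) \left(-4\right) = 12$)
$Z{\left(N,I \right)} = - \frac{835}{276}$ ($Z{\left(N,I \right)} = - \frac{33}{12} - \frac{19}{69} = \left(-33\right) \frac{1}{12} - \frac{19}{69} = - \frac{11}{4} - \frac{19}{69} = - \frac{835}{276}$)
$n = \frac{2933321}{276}$ ($n = 10631 - \frac{835}{276} = \frac{2933321}{276} \approx 10628.0$)
$n - \left(-4120 + 10395\right) = \frac{2933321}{276} - \left(-4120 + 10395\right) = \frac{2933321}{276} - 6275 = \frac{1201421}{276}$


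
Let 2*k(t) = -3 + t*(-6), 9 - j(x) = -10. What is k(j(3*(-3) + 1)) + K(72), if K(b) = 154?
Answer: 191/2 ≈ 95.500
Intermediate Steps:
j(x) = 19 (j(x) = 9 - 1*(-10) = 9 + 10 = 19)
k(t) = -3/2 - 3*t (k(t) = (-3 + t*(-6))/2 = (-3 - 6*t)/2 = -3/2 - 3*t)
k(j(3*(-3) + 1)) + K(72) = (-3/2 - 3*19) + 154 = (-3/2 - 57) + 154 = -117/2 + 154 = 191/2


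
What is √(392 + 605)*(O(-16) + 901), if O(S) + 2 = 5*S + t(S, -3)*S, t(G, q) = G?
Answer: 1075*√997 ≈ 33943.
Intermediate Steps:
O(S) = -2 + S² + 5*S (O(S) = -2 + (5*S + S*S) = -2 + (5*S + S²) = -2 + (S² + 5*S) = -2 + S² + 5*S)
√(392 + 605)*(O(-16) + 901) = √(392 + 605)*((-2 + (-16)² + 5*(-16)) + 901) = √997*((-2 + 256 - 80) + 901) = √997*(174 + 901) = √997*1075 = 1075*√997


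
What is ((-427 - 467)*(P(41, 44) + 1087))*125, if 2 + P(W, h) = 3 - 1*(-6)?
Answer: -122254500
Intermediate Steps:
P(W, h) = 7 (P(W, h) = -2 + (3 - 1*(-6)) = -2 + (3 + 6) = -2 + 9 = 7)
((-427 - 467)*(P(41, 44) + 1087))*125 = ((-427 - 467)*(7 + 1087))*125 = -894*1094*125 = -978036*125 = -122254500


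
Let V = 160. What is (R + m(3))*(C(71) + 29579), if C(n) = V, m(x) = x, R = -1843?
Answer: -54719760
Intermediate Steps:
C(n) = 160
(R + m(3))*(C(71) + 29579) = (-1843 + 3)*(160 + 29579) = -1840*29739 = -54719760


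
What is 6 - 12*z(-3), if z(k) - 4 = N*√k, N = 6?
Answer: -42 - 72*I*√3 ≈ -42.0 - 124.71*I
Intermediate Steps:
z(k) = 4 + 6*√k
6 - 12*z(-3) = 6 - 12*(4 + 6*√(-3)) = 6 - 12*(4 + 6*(I*√3)) = 6 - 12*(4 + 6*I*√3) = 6 + (-48 - 72*I*√3) = -42 - 72*I*√3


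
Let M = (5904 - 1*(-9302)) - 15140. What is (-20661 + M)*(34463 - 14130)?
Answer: -418758135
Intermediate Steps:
M = 66 (M = (5904 + 9302) - 15140 = 15206 - 15140 = 66)
(-20661 + M)*(34463 - 14130) = (-20661 + 66)*(34463 - 14130) = -20595*20333 = -418758135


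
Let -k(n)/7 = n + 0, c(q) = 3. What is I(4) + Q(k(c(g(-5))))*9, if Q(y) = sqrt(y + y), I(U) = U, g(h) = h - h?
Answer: 4 + 9*I*sqrt(42) ≈ 4.0 + 58.327*I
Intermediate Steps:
g(h) = 0
k(n) = -7*n (k(n) = -7*(n + 0) = -7*n)
Q(y) = sqrt(2)*sqrt(y) (Q(y) = sqrt(2*y) = sqrt(2)*sqrt(y))
I(4) + Q(k(c(g(-5))))*9 = 4 + (sqrt(2)*sqrt(-7*3))*9 = 4 + (sqrt(2)*sqrt(-21))*9 = 4 + (sqrt(2)*(I*sqrt(21)))*9 = 4 + (I*sqrt(42))*9 = 4 + 9*I*sqrt(42)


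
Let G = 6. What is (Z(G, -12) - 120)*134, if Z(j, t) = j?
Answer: -15276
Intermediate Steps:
(Z(G, -12) - 120)*134 = (6 - 120)*134 = -114*134 = -15276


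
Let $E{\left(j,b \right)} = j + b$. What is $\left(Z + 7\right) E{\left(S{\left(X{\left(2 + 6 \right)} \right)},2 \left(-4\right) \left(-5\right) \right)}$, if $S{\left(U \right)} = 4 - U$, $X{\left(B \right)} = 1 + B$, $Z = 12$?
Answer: $665$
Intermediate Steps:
$E{\left(j,b \right)} = b + j$
$\left(Z + 7\right) E{\left(S{\left(X{\left(2 + 6 \right)} \right)},2 \left(-4\right) \left(-5\right) \right)} = \left(12 + 7\right) \left(2 \left(-4\right) \left(-5\right) + \left(4 - \left(1 + \left(2 + 6\right)\right)\right)\right) = 19 \left(\left(-8\right) \left(-5\right) + \left(4 - \left(1 + 8\right)\right)\right) = 19 \left(40 + \left(4 - 9\right)\right) = 19 \left(40 - 5\right) = 19 \cdot 35 = 665$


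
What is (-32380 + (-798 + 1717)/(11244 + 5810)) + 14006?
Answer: -313349277/17054 ≈ -18374.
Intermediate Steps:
(-32380 + (-798 + 1717)/(11244 + 5810)) + 14006 = (-32380 + 919/17054) + 14006 = -552207601/17054 + 14006 = -313349277/17054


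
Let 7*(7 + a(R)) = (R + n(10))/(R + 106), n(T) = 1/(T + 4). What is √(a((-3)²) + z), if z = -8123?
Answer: I*√21073743790/1610 ≈ 90.167*I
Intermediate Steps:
n(T) = 1/(4 + T)
a(R) = -7 + (1/14 + R)/(7*(106 + R)) (a(R) = -7 + ((R + 1/(4 + 10))/(R + 106))/7 = -7 + ((R + 1/14)/(106 + R))/7 = -7 + ((1/14 + R)/(106 + R))/7 = -7 + (1/14 + R)/(7*(106 + R)))
√(a((-3)²) + z) = √((-72715 - 672*(-3)²)/(98*(106 + (-3)²)) - 8123) = √((-72715 - 672*9)/(98*(106 + 9)) - 8123) = √((1/98)*(-72715 - 6048)/115 - 8123) = √((1/98)*(1/115)*(-78763) - 8123) = √(-78763/11270 - 8123) = √(-91624973/11270) = I*√21073743790/1610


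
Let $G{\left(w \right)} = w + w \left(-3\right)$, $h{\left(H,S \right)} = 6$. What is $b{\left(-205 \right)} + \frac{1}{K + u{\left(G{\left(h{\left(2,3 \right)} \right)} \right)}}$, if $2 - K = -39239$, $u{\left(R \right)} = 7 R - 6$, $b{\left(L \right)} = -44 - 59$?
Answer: $- \frac{4032552}{39151} \approx -103.0$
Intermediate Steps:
$b{\left(L \right)} = -103$ ($b{\left(L \right)} = -44 - 59 = -103$)
$G{\left(w \right)} = - 2 w$ ($G{\left(w \right)} = w - 3 w = - 2 w$)
$u{\left(R \right)} = -6 + 7 R$
$K = 39241$ ($K = 2 - -39239 = 2 + 39239 = 39241$)
$b{\left(-205 \right)} + \frac{1}{K + u{\left(G{\left(h{\left(2,3 \right)} \right)} \right)}} = -103 + \frac{1}{39241 + \left(-6 + 7 \left(\left(-2\right) 6\right)\right)} = -103 + \frac{1}{39241 + \left(-6 + 7 \left(-12\right)\right)} = -103 + \frac{1}{39241 - 90} = -103 + \frac{1}{39151} = - \frac{4032552}{39151}$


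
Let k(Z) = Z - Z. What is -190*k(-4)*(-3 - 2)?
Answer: 0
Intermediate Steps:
k(Z) = 0
-190*k(-4)*(-3 - 2) = -0*(-3 - 2) = -0*(-5) = -190*0 = 0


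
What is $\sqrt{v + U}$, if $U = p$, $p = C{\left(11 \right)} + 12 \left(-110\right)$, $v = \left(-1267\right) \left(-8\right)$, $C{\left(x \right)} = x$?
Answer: $\sqrt{8827} \approx 93.952$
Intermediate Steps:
$v = 10136$
$p = -1309$ ($p = 11 + 12 \left(-110\right) = 11 - 1320 = -1309$)
$U = -1309$
$\sqrt{v + U} = \sqrt{10136 - 1309} = \sqrt{8827}$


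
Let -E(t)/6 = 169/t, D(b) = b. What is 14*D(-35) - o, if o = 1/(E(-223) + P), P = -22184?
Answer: -2423548597/4946018 ≈ -490.00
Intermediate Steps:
E(t) = -1014/t
o = -223/4946018 (o = 1/(-1014/(-223) - 22184) = 1/(-1014*(-1/223) - 22184) = 1/(1014/223 - 22184) = 1/(-4946018/223) = -223/4946018 ≈ -4.5087e-5)
14*D(-35) - o = 14*(-35) - 1*(-223/4946018) = -490 + 223/4946018 = -2423548597/4946018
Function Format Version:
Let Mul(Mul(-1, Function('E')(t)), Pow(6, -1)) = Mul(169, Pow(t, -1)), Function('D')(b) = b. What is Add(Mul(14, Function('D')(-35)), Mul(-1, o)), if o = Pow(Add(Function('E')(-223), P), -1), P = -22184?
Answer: Rational(-2423548597, 4946018) ≈ -490.00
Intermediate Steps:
Function('E')(t) = Mul(-1014, Pow(t, -1)) (Function('E')(t) = Mul(-6, Mul(169, Pow(t, -1))) = Mul(-1014, Pow(t, -1)))
o = Rational(-223, 4946018) (o = Pow(Add(Mul(-1014, Pow(-223, -1)), -22184), -1) = Pow(Add(Mul(-1014, Rational(-1, 223)), -22184), -1) = Pow(Add(Rational(1014, 223), -22184), -1) = Pow(Rational(-4946018, 223), -1) = Rational(-223, 4946018) ≈ -4.5087e-5)
Add(Mul(14, Function('D')(-35)), Mul(-1, o)) = Add(Mul(14, -35), Mul(-1, Rational(-223, 4946018))) = Add(-490, Rational(223, 4946018)) = Rational(-2423548597, 4946018)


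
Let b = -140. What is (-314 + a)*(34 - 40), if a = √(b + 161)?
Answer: 1884 - 6*√21 ≈ 1856.5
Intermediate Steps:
a = √21 (a = √(-140 + 161) = √21 ≈ 4.5826)
(-314 + a)*(34 - 40) = (-314 + √21)*(34 - 40) = (-314 + √21)*(-6) = 1884 - 6*√21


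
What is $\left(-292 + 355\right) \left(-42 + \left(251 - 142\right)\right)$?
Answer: $4221$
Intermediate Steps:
$\left(-292 + 355\right) \left(-42 + \left(251 - 142\right)\right) = 63 \left(-42 + 109\right) = 63 \cdot 67 = 4221$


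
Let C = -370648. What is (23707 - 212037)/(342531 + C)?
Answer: 188330/28117 ≈ 6.6981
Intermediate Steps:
(23707 - 212037)/(342531 + C) = (23707 - 212037)/(342531 - 370648) = -188330/(-28117) = -188330*(-1/28117) = 188330/28117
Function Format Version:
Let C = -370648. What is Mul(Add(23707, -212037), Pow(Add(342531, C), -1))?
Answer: Rational(188330, 28117) ≈ 6.6981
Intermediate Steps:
Mul(Add(23707, -212037), Pow(Add(342531, C), -1)) = Mul(Add(23707, -212037), Pow(Add(342531, -370648), -1)) = Mul(-188330, Pow(-28117, -1)) = Mul(-188330, Rational(-1, 28117)) = Rational(188330, 28117)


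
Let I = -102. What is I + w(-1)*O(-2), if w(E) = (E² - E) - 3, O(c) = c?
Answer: -100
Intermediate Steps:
w(E) = -3 + E² - E
I + w(-1)*O(-2) = -102 + (-3 + (-1)² - 1*(-1))*(-2) = -102 + (-3 + 1 + 1)*(-2) = -102 - 1*(-2) = -102 + 2 = -100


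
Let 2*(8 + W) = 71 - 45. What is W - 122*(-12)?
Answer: 1469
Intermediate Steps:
W = 5 (W = -8 + (71 - 45)/2 = -8 + (½)*26 = -8 + 13 = 5)
W - 122*(-12) = 5 - 122*(-12) = 5 + 1464 = 1469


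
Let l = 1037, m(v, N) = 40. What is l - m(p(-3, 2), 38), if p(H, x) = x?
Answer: 997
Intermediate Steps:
l - m(p(-3, 2), 38) = 1037 - 1*40 = 1037 - 40 = 997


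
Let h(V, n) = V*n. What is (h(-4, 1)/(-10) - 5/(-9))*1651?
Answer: 70993/45 ≈ 1577.6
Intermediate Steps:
(h(-4, 1)/(-10) - 5/(-9))*1651 = (-4*1/(-10) - 5/(-9))*1651 = (-4*(-1/10) - 5*(-1/9))*1651 = (2/5 + 5/9)*1651 = (43/45)*1651 = 70993/45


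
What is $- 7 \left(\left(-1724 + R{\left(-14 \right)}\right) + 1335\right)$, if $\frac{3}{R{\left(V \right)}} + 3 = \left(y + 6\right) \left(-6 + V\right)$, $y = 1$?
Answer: $\frac{389410}{143} \approx 2723.1$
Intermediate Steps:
$R{\left(V \right)} = \frac{3}{-45 + 7 V}$ ($R{\left(V \right)} = \frac{3}{-3 + \left(1 + 6\right) \left(-6 + V\right)} = \frac{3}{-3 + 7 \left(-6 + V\right)} = \frac{3}{-3 + \left(-42 + 7 V\right)} = \frac{3}{-45 + 7 V}$)
$- 7 \left(\left(-1724 + R{\left(-14 \right)}\right) + 1335\right) = - 7 \left(\left(-1724 + \frac{3}{-45 + 7 \left(-14\right)}\right) + 1335\right) = - 7 \left(\left(-1724 + \frac{3}{-45 - 98}\right) + 1335\right) = - 7 \left(\left(-1724 + \frac{3}{-143}\right) + 1335\right) = - 7 \left(\left(-1724 + 3 \left(- \frac{1}{143}\right)\right) + 1335\right) = - 7 \left(\left(-1724 - \frac{3}{143}\right) + 1335\right) = - 7 \left(- \frac{246535}{143} + 1335\right) = \left(-7\right) \left(- \frac{55630}{143}\right) = \frac{389410}{143}$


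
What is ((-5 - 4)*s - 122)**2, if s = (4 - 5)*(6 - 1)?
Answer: 5929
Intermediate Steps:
s = -5 (s = -1*5 = -5)
((-5 - 4)*s - 122)**2 = ((-5 - 4)*(-5) - 122)**2 = (-9*(-5) - 122)**2 = (45 - 122)**2 = (-77)**2 = 5929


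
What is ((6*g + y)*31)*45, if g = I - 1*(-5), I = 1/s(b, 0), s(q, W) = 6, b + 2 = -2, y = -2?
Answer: 40455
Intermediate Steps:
b = -4 (b = -2 - 2 = -4)
I = ⅙ (I = 1/6 = ⅙ ≈ 0.16667)
g = 31/6 (g = ⅙ - 1*(-5) = ⅙ + 5 = 31/6 ≈ 5.1667)
((6*g + y)*31)*45 = ((6*(31/6) - 2)*31)*45 = ((31 - 2)*31)*45 = (29*31)*45 = 899*45 = 40455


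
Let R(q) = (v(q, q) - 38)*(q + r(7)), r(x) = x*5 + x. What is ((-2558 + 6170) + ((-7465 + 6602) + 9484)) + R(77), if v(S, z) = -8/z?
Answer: 84685/11 ≈ 7698.6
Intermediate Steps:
r(x) = 6*x (r(x) = 5*x + x = 6*x)
R(q) = (-38 - 8/q)*(42 + q) (R(q) = (-8/q - 38)*(q + 6*7) = (-38 - 8/q)*(q + 42) = (-38 - 8/q)*(42 + q))
((-2558 + 6170) + ((-7465 + 6602) + 9484)) + R(77) = ((-2558 + 6170) + ((-7465 + 6602) + 9484)) + (-1604 - 336/77 - 38*77) = (3612 + (-863 + 9484)) + (-1604 - 336*1/77 - 2926) = (3612 + 8621) + (-1604 - 48/11 - 2926) = 12233 - 49878/11 = 84685/11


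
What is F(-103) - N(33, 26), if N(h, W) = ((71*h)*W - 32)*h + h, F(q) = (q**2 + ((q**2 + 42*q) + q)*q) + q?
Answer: -2635305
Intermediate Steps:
F(q) = q + q**2 + q*(q**2 + 43*q) (F(q) = (q**2 + (q**2 + 43*q)*q) + q = (q**2 + q*(q**2 + 43*q)) + q = q + q**2 + q*(q**2 + 43*q))
N(h, W) = h + h*(-32 + 71*W*h) (N(h, W) = (71*W*h - 32)*h + h = (-32 + 71*W*h)*h + h = h*(-32 + 71*W*h) + h = h + h*(-32 + 71*W*h))
F(-103) - N(33, 26) = -103*(1 + (-103)**2 + 44*(-103)) - 33*(-31 + 71*26*33) = -103*(1 + 10609 - 4532) - 33*(-31 + 60918) = -103*6078 - 33*60887 = -626034 - 1*2009271 = -626034 - 2009271 = -2635305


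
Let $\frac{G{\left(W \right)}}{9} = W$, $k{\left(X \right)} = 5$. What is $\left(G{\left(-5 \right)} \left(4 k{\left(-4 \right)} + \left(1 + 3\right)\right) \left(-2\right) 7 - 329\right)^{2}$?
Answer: $218773681$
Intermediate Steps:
$G{\left(W \right)} = 9 W$
$\left(G{\left(-5 \right)} \left(4 k{\left(-4 \right)} + \left(1 + 3\right)\right) \left(-2\right) 7 - 329\right)^{2} = \left(9 \left(-5\right) \left(4 \cdot 5 + \left(1 + 3\right)\right) \left(-2\right) 7 - 329\right)^{2} = \left(- 45 \left(20 + 4\right) \left(-2\right) 7 - 329\right)^{2} = \left(\left(-45\right) 24 \left(-2\right) 7 - 329\right)^{2} = \left(\left(-1080\right) \left(-2\right) 7 - 329\right)^{2} = \left(2160 \cdot 7 - 329\right)^{2} = \left(15120 - 329\right)^{2} = 14791^{2} = 218773681$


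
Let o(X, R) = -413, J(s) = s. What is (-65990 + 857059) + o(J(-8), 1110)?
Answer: 790656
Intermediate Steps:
(-65990 + 857059) + o(J(-8), 1110) = (-65990 + 857059) - 413 = 791069 - 413 = 790656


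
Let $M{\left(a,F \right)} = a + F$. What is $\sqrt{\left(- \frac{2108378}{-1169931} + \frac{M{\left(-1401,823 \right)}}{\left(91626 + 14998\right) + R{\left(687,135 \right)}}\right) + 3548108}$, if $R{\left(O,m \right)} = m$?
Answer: $\frac{2 \sqrt{13837784124444793230027947091}}{124900663629} \approx 1883.6$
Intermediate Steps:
$M{\left(a,F \right)} = F + a$
$\sqrt{\left(- \frac{2108378}{-1169931} + \frac{M{\left(-1401,823 \right)}}{\left(91626 + 14998\right) + R{\left(687,135 \right)}}\right) + 3548108} = \sqrt{\left(- \frac{2108378}{-1169931} + \frac{823 - 1401}{\left(91626 + 14998\right) + 135}\right) + 3548108} = \sqrt{\left(\left(-2108378\right) \left(- \frac{1}{1169931}\right) - \frac{578}{106624 + 135}\right) + 3548108} = \sqrt{\left(\frac{2108378}{1169931} - \frac{578}{106759}\right) + 3548108} = \sqrt{\frac{224412106784}{124900663629} + 3548108} = \sqrt{\frac{443161268239470716}{124900663629}} = \frac{2 \sqrt{13837784124444793230027947091}}{124900663629}$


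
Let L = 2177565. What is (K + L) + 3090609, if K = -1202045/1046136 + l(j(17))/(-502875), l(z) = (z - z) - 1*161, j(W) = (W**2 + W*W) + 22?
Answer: 71063010503579039/13489119000 ≈ 5.2682e+6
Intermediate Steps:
j(W) = 22 + 2*W**2 (j(W) = (W**2 + W**2) + 22 = 2*W**2 + 22 = 22 + 2*W**2)
l(z) = -161 (l(z) = 0 - 161 = -161)
K = -15495126961/13489119000 (K = -1202045/1046136 - 161/(-502875) = -1202045*1/1046136 - 161*(-1/502875) = -92465/80472 + 161/502875 = -15495126961/13489119000 ≈ -1.1487)
(K + L) + 3090609 = (-15495126961/13489119000 + 2177565) + 3090609 = 29373417920108039/13489119000 + 3090609 = 71063010503579039/13489119000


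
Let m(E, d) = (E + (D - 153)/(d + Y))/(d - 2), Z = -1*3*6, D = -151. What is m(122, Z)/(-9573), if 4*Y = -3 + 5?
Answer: 813/1116850 ≈ 0.00072794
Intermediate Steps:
Y = ½ (Y = (-3 + 5)/4 = (¼)*2 = ½ ≈ 0.50000)
Z = -18 (Z = -3*6 = -18)
m(E, d) = (E - 304/(½ + d))/(-2 + d) (m(E, d) = (E + (-151 - 153)/(d + ½))/(d - 2) = (E - 304/(½ + d))/(-2 + d))
m(122, Z)/(-9573) = ((608 - 1*122 - 2*122*(-18))/(2 - 2*(-18)² + 3*(-18)))/(-9573) = ((608 - 122 + 4392)/(2 - 2*324 - 54))*(-1/9573) = (4878/(2 - 648 - 54))*(-1/9573) = (4878/(-700))*(-1/9573) = -1/700*4878*(-1/9573) = -2439/350*(-1/9573) = 813/1116850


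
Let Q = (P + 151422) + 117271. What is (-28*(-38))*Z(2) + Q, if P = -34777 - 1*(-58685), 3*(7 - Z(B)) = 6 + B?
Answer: 891635/3 ≈ 2.9721e+5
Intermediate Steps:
Z(B) = 5 - B/3 (Z(B) = 7 - (6 + B)/3 = 7 + (-2 - B/3) = 5 - B/3)
P = 23908 (P = -34777 + 58685 = 23908)
Q = 292601 (Q = (23908 + 151422) + 117271 = 175330 + 117271 = 292601)
(-28*(-38))*Z(2) + Q = (-28*(-38))*(5 - ⅓*2) + 292601 = 1064*(5 - ⅔) + 292601 = 1064*(13/3) + 292601 = 13832/3 + 292601 = 891635/3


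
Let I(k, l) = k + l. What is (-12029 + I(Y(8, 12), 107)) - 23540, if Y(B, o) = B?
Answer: -35454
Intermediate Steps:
(-12029 + I(Y(8, 12), 107)) - 23540 = (-12029 + (8 + 107)) - 23540 = (-12029 + 115) - 23540 = -11914 - 23540 = -35454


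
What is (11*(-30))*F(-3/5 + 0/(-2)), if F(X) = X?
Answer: 198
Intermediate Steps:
(11*(-30))*F(-3/5 + 0/(-2)) = (11*(-30))*(-3/5 + 0/(-2)) = -330*(-3*1/5 + 0*(-1/2)) = -330*(-3/5 + 0) = -330*(-3/5) = 198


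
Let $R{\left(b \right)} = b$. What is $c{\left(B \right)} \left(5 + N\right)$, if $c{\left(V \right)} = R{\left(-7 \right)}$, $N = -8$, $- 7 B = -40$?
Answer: $21$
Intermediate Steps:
$B = \frac{40}{7}$ ($B = \left(- \frac{1}{7}\right) \left(-40\right) = \frac{40}{7} \approx 5.7143$)
$c{\left(V \right)} = -7$
$c{\left(B \right)} \left(5 + N\right) = - 7 \left(5 - 8\right) = \left(-7\right) \left(-3\right) = 21$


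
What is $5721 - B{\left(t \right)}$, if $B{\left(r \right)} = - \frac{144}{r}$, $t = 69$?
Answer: $\frac{131631}{23} \approx 5723.1$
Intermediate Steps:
$5721 - B{\left(t \right)} = 5721 - - \frac{144}{69} = 5721 - \left(-144\right) \frac{1}{69} = 5721 - - \frac{48}{23} = 5721 + \frac{48}{23} = \frac{131631}{23}$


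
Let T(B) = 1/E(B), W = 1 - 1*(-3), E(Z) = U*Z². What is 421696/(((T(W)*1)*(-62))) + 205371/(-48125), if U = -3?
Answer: 487052513499/1491875 ≈ 3.2647e+5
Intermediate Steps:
E(Z) = -3*Z²
W = 4 (W = 1 + 3 = 4)
T(B) = -1/(3*B²) (T(B) = 1/(-3*B²) = -1/(3*B²))
421696/(((T(W)*1)*(-62))) + 205371/(-48125) = 421696/(((-⅓/4²*1)*(-62))) + 205371/(-48125) = 421696/(((-⅓*1/16*1)*(-62))) + 205371*(-1/48125) = 421696/((-1/48*1*(-62))) - 205371/48125 = 421696/((-1/48*(-62))) - 205371/48125 = 421696/(31/24) - 205371/48125 = 421696*(24/31) - 205371/48125 = 10120704/31 - 205371/48125 = 487052513499/1491875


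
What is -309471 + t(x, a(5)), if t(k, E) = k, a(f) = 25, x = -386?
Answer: -309857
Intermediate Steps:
-309471 + t(x, a(5)) = -309471 - 386 = -309857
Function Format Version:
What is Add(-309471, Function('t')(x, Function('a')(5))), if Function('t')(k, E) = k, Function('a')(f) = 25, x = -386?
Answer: -309857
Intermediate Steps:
Add(-309471, Function('t')(x, Function('a')(5))) = Add(-309471, -386) = -309857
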